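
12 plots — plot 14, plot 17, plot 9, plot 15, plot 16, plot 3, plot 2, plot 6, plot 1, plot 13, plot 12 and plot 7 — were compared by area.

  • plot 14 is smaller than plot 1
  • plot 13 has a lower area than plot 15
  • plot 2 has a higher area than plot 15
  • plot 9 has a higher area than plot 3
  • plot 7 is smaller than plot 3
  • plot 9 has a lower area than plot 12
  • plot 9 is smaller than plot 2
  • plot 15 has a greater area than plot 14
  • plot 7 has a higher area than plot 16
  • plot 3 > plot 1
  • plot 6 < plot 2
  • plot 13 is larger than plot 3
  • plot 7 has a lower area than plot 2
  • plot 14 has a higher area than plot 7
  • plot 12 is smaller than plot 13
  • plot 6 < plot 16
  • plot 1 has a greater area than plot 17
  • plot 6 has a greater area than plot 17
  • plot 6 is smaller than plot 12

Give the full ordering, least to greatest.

The consecutive links are each given: plot 17 < plot 6; plot 6 < plot 16; plot 16 < plot 7; plot 7 < plot 14; plot 14 < plot 1; plot 1 < plot 3; plot 3 < plot 9; plot 9 < plot 12; plot 12 < plot 13; plot 13 < plot 15; plot 15 < plot 2.

plot 17 < plot 6 < plot 16 < plot 7 < plot 14 < plot 1 < plot 3 < plot 9 < plot 12 < plot 13 < plot 15 < plot 2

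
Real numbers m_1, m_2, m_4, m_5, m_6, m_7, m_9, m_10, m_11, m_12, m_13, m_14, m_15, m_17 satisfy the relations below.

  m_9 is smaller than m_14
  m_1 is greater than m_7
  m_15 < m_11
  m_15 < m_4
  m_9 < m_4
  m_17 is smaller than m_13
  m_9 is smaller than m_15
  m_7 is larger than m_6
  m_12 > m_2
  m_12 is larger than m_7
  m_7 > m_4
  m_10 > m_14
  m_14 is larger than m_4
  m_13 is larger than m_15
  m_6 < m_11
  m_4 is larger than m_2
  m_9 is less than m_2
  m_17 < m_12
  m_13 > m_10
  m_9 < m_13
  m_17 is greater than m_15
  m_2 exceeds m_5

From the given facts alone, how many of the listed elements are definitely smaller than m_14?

5

The elements the relations force below m_14 are m_5, m_9, m_2, m_15, m_4 — no chain reaches any other.
That is 5.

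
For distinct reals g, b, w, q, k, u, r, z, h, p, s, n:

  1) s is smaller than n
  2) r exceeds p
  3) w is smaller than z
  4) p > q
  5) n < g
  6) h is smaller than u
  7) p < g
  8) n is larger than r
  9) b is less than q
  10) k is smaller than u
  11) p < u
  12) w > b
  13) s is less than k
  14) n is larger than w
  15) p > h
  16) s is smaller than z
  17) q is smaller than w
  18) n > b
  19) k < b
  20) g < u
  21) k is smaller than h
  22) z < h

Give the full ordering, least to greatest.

Nothing is placed below s, so it is least; from there s < k; k < b; b < q; q < w; w < z; z < h; h < p; p < r; r < n; n < g; g < u, each given directly.

s < k < b < q < w < z < h < p < r < n < g < u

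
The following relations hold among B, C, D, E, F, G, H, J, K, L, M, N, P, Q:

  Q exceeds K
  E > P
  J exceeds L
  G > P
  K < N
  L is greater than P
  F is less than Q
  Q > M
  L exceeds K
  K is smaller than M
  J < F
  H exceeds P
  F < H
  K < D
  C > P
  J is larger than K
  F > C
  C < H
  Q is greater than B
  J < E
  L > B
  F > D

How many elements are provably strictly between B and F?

The relations place B below F. An element lies strictly between them when it is forced above B and also forced below F.
Above B: {L, J, H, Q, E}. Below F: {K, P, C, L, D, J}.
Intersection: {L, J} — 2.

2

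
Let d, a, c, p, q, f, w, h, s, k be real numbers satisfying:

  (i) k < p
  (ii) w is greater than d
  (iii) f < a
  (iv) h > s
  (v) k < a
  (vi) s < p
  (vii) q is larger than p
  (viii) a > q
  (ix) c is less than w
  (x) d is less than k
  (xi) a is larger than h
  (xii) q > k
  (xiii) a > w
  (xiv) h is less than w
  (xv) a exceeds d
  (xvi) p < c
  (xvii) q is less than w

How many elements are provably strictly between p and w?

2

Chaining upward from p reaches: q, c, a.
Chaining downward from w reaches: d, k, s, h, q, c.
Strictly between p and w are those in both lists: q, c — 2 elements.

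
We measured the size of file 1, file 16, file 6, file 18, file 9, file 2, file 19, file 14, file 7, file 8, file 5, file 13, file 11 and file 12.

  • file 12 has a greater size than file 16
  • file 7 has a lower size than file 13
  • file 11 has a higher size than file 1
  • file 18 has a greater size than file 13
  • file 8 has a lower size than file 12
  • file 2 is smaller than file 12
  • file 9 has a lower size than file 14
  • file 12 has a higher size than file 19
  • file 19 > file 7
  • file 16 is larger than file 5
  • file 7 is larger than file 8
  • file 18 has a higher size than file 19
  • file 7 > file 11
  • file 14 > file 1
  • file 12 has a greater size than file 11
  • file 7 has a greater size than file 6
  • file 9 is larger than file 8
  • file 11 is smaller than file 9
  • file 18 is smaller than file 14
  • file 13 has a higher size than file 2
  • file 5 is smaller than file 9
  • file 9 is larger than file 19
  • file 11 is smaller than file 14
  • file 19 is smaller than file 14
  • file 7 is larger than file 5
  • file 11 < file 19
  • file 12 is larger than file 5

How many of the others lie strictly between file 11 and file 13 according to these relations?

Chaining upward from file 11 reaches: file 7, file 19, file 9, file 18, file 12, file 14.
Chaining downward from file 13 reaches: file 1, file 8, file 5, file 6, file 2, file 7.
Strictly between file 11 and file 13 are those in both lists: file 7 — 1 element.

1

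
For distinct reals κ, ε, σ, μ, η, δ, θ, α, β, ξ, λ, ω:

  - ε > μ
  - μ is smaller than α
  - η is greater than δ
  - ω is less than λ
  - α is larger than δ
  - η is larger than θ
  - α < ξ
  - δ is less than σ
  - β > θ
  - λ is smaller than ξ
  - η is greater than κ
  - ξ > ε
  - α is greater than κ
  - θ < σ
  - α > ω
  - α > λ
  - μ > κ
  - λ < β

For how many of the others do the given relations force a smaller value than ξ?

From ξ the given relations immediately reach λ, α, ε.
From those, ω, κ, δ, μ — 7 in total.
Nothing else is reachable below ξ; 7 in all.

7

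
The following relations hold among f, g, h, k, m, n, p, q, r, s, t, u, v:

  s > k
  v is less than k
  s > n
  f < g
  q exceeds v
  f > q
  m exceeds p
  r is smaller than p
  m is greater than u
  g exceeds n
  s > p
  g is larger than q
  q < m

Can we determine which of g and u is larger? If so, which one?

Following every chain through u: above u we get m.
g is not reached, and no chain runs the other way from g to u.
So the given relations leave the order of u and g undetermined.

undetermined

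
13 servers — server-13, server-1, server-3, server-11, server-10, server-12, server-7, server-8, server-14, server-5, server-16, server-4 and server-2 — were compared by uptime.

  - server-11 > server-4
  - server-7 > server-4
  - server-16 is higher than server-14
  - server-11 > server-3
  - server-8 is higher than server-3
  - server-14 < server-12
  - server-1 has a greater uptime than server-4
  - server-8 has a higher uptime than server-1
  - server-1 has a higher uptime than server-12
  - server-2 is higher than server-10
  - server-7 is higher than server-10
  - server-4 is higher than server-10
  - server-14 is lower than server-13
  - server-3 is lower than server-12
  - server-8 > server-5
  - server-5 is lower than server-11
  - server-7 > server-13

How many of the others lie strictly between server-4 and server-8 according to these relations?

The relations place server-4 below server-8. An element lies strictly between them when it is forced above server-4 and also forced below server-8.
Above server-4: {server-1, server-11, server-7}. Below server-8: {server-10, server-3, server-14, server-5, server-12, server-1}.
Intersection: {server-1} — 1.

1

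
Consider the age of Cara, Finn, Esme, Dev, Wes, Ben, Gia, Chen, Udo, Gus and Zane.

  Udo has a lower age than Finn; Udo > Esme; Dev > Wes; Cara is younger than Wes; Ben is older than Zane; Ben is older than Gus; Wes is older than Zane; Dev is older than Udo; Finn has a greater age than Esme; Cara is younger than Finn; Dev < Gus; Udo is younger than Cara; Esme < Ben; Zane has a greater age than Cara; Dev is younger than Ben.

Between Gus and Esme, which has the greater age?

Gus

Chaining the given relations: Esme < Udo < Cara < Zane < Wes < Dev < Gus.
So Esme < Gus; Gus is the older of the two.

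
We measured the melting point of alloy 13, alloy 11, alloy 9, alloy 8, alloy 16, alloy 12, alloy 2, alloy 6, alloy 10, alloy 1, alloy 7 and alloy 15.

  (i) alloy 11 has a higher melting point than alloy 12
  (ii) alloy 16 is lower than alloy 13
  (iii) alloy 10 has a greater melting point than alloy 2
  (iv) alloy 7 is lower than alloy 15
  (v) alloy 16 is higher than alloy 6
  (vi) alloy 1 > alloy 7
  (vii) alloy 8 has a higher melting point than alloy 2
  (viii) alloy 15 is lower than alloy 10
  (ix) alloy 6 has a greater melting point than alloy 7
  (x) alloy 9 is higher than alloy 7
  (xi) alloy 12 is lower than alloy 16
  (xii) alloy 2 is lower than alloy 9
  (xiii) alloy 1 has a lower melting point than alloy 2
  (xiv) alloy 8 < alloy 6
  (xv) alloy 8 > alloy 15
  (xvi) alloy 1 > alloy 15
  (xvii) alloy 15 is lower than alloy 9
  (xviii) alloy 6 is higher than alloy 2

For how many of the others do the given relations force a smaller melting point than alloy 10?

4

From alloy 10 the given relations immediately reach alloy 15, alloy 2.
From those, alloy 7, alloy 1 — 4 in total.
No other element is forced below alloy 10 by the given relations, so the count is 4.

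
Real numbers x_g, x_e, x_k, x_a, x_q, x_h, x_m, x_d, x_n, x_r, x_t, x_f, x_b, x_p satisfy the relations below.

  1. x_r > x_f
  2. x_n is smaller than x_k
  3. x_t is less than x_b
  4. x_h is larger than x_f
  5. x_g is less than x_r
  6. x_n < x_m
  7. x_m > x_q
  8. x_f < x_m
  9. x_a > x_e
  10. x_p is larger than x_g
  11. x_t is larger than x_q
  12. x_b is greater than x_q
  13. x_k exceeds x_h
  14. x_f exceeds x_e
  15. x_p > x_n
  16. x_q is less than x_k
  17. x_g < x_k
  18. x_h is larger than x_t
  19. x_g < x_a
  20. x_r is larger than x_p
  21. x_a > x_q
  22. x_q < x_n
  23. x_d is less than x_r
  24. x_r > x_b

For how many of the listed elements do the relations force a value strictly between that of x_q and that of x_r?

The relations place x_q below x_r. An element lies strictly between them when it is forced above x_q and also forced below x_r.
Above x_q: {x_t, x_b, x_a, x_n, x_p, x_h, x_k, x_m}. Below x_r: {x_e, x_f, x_t, x_b, x_g, x_n, x_p, x_d}.
Intersection: {x_t, x_b, x_n, x_p} — 4.

4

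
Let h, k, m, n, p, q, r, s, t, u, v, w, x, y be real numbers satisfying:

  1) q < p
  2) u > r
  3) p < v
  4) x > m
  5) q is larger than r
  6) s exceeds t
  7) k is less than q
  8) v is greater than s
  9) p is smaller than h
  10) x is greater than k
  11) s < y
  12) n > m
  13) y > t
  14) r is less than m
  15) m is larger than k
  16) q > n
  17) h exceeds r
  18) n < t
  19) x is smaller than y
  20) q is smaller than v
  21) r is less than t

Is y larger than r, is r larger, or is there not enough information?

Link the given pairs in sequence: r < m; m < n; n < t; t < s; s < y.
Chaining these gives r < m < n < t < s < y.
So y is larger.

y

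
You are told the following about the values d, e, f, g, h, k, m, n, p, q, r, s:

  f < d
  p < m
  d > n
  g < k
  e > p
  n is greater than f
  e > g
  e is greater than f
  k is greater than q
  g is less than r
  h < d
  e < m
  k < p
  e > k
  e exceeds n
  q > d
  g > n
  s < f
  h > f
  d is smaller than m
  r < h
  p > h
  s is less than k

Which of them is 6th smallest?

h

Chaining the given pairs: s < f < n < g < r < h < d < q < k < p < e < m.
The 6th smallest is h.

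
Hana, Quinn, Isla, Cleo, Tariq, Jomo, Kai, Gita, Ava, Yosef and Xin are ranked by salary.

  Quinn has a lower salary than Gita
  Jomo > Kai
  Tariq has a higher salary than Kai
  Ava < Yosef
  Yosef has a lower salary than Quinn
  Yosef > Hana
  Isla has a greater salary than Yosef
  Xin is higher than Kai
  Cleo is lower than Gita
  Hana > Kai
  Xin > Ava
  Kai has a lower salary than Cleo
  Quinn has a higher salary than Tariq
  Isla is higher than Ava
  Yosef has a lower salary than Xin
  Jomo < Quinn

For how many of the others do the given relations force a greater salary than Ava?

5

Directly above Ava: Yosef, Xin, Isla.
One step further: Quinn (4 so far).
One step further: Gita (5 so far).
Nothing else is reachable above Ava; 5 in all.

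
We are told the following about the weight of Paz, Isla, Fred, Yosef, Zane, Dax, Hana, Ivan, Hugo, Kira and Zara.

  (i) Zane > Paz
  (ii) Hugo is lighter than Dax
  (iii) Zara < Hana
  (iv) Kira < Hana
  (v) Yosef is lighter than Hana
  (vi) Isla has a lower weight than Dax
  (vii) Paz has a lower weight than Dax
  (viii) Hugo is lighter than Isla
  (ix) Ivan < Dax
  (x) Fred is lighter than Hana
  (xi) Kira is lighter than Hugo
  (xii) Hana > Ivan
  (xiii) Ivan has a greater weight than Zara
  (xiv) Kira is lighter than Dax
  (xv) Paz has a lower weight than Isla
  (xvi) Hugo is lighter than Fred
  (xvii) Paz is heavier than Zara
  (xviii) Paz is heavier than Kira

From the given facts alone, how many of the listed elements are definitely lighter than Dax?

6

Directly below Dax: Kira, Hugo, Paz, Isla, Ivan.
One step further: Zara (6 so far).
No other element is forced below Dax by the given relations, so the count is 6.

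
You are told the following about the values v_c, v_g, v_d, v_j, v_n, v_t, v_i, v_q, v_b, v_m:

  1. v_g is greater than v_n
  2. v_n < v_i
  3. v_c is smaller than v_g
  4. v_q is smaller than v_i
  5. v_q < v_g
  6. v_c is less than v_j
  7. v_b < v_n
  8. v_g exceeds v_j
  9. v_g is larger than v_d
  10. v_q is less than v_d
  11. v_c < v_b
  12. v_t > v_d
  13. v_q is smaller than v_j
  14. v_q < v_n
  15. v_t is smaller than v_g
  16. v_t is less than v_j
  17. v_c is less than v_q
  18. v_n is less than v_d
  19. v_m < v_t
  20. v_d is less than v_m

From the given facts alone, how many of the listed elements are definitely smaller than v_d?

From v_d the given relations immediately reach v_q, v_n.
From those, v_c, v_b — 4 in total.
No other element is forced below v_d by the given relations, so the count is 4.

4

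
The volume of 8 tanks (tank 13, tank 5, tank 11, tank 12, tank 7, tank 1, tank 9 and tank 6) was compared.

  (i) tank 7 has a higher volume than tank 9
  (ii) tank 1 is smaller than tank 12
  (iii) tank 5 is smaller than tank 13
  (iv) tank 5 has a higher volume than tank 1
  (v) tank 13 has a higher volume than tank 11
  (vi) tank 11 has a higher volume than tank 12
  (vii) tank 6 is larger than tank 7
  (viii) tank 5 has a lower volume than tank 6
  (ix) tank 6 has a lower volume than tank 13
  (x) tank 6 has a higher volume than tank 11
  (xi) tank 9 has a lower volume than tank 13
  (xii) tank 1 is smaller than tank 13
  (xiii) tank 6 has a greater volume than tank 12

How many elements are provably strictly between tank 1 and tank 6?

Chaining upward from tank 1 reaches: tank 12, tank 11, tank 5, tank 13.
Chaining downward from tank 6 reaches: tank 9, tank 12, tank 11, tank 7, tank 5.
Strictly between tank 1 and tank 6 are those in both lists: tank 12, tank 11, tank 5 — 3 elements.

3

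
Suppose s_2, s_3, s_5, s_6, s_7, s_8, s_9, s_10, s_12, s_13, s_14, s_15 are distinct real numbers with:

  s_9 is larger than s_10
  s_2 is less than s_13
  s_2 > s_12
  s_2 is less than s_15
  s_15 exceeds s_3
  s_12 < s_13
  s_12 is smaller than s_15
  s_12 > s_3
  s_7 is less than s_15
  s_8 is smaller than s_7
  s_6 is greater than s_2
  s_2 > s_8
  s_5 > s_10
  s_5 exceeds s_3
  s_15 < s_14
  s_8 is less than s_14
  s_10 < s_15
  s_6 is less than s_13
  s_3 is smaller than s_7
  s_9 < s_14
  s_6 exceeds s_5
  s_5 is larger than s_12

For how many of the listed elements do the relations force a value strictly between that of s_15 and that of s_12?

Chaining upward from s_12 reaches: s_2, s_5, s_14, s_6, s_13.
Chaining downward from s_15 reaches: s_3, s_10, s_8, s_7, s_2.
Strictly between s_12 and s_15 are those in both lists: s_2 — 1 element.

1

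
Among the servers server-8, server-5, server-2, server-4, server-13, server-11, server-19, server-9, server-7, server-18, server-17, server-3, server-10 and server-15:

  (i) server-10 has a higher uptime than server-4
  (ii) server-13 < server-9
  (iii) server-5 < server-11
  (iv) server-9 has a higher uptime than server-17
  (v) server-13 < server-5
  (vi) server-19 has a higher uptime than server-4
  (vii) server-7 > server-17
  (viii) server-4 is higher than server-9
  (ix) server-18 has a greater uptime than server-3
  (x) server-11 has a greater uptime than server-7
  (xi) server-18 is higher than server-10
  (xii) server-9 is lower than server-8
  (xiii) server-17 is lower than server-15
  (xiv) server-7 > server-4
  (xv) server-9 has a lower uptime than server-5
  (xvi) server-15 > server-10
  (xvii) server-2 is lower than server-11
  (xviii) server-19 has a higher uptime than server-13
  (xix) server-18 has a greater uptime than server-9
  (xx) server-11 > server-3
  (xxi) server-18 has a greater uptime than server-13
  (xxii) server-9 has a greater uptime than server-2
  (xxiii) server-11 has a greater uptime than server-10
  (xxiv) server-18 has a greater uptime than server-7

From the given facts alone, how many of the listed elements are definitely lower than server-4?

4

The elements the relations force below server-4 are server-17, server-13, server-2, server-9 — no chain reaches any other.
That is 4.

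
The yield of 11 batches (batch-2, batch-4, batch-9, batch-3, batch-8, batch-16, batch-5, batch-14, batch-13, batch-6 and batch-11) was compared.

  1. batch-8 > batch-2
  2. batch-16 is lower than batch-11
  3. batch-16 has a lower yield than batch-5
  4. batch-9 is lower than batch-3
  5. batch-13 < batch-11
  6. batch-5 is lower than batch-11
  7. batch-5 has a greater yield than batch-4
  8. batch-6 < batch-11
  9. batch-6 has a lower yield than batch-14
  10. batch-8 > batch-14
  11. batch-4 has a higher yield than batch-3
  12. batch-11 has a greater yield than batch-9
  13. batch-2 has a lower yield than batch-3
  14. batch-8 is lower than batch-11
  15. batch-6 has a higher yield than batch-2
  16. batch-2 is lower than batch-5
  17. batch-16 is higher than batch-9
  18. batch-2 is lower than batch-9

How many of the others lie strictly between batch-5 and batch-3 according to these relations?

Chaining upward from batch-3 reaches: batch-4, batch-11.
Chaining downward from batch-5 reaches: batch-2, batch-9, batch-16, batch-4.
Strictly between batch-3 and batch-5 are those in both lists: batch-4 — 1 element.

1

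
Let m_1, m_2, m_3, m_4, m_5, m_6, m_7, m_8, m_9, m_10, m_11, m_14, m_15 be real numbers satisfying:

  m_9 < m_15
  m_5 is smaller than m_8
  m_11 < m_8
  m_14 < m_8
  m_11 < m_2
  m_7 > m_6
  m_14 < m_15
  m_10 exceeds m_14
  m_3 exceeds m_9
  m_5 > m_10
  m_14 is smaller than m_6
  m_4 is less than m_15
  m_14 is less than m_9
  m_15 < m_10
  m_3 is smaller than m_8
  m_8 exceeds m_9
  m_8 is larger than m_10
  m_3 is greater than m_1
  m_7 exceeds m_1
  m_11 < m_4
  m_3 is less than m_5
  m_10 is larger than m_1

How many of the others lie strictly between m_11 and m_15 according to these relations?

The relations place m_11 below m_15. An element lies strictly between them when it is forced above m_11 and also forced below m_15.
Above m_11: {m_2, m_4, m_10, m_5, m_8}. Below m_15: {m_14, m_9, m_4}.
Intersection: {m_4} — 1.

1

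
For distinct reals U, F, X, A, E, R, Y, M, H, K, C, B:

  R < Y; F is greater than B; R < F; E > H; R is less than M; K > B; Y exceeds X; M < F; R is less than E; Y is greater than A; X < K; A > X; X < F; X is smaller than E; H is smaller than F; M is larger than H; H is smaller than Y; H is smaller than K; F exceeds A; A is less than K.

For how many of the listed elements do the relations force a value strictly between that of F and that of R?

Chaining upward from R reaches: E, M, Y.
Chaining downward from F reaches: H, X, A, B, M.
Strictly between R and F are those in both lists: M — 1 element.

1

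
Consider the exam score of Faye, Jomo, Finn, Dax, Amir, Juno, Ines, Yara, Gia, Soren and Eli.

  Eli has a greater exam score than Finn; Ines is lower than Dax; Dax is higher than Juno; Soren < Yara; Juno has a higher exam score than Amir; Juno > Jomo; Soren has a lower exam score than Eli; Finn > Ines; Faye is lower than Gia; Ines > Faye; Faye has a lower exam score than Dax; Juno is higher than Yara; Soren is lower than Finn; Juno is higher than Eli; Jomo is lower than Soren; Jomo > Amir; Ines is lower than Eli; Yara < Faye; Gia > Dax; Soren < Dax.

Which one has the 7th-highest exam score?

Faye

The consecutive relations fix a unique order: Amir < Jomo < Soren < Yara < Faye < Ines < Finn < Eli < Juno < Dax < Gia.
The 7th largest is Faye.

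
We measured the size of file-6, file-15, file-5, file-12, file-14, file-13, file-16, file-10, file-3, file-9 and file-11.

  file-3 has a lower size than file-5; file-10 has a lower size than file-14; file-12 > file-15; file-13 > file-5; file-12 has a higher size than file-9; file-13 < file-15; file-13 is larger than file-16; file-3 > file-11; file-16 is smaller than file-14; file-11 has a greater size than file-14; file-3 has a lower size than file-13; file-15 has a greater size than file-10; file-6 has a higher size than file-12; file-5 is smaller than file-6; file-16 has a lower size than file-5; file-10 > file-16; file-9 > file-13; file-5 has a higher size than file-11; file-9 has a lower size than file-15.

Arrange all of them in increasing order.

file-16 < file-10 < file-14 < file-11 < file-3 < file-5 < file-13 < file-9 < file-15 < file-12 < file-6

The consecutive links are each given: file-16 < file-10; file-10 < file-14; file-14 < file-11; file-11 < file-3; file-3 < file-5; file-5 < file-13; file-13 < file-9; file-9 < file-15; file-15 < file-12; file-12 < file-6.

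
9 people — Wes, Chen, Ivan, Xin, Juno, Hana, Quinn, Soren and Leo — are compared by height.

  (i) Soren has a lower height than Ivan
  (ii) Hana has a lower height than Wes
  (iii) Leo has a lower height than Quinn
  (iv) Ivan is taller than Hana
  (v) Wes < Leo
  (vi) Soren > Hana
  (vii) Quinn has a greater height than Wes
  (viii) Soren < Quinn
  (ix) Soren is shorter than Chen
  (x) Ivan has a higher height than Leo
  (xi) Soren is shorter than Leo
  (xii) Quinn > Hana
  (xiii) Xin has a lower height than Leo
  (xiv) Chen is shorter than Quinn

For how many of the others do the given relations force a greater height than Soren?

4

The elements the relations force above Soren are Chen, Leo, Ivan, Quinn — no chain reaches any other.
That is 4.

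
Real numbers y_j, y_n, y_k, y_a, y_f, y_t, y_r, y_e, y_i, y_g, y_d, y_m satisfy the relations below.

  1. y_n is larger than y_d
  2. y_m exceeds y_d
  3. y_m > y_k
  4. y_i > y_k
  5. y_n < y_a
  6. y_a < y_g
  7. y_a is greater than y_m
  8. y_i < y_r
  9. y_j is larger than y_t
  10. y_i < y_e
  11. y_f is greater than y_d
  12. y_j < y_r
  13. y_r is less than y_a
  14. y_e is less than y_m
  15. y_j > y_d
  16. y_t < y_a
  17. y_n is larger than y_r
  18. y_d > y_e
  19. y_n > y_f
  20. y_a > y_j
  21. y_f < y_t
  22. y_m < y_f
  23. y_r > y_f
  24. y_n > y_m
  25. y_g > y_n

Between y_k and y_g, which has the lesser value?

Following the relations from y_k: y_k < y_i < y_e < y_d < y_m < y_f < y_t < y_j < y_r < y_n < y_a < y_g.
So y_k < y_g; y_k is the smaller of the two.

y_k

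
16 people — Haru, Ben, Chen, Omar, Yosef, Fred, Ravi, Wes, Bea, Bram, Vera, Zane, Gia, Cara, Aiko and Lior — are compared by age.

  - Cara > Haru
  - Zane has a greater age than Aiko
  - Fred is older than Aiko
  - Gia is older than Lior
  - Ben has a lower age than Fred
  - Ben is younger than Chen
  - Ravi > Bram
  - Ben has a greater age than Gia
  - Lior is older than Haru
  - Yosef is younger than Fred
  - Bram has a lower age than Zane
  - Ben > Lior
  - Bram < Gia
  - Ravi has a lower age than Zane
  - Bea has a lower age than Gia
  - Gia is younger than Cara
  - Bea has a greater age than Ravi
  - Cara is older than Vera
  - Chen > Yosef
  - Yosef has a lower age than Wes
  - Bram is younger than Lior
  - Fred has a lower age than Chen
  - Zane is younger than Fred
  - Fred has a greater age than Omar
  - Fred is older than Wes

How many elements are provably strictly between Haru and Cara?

2

The relations place Haru below Cara. An element lies strictly between them when it is forced above Haru and also forced below Cara.
Above Haru: {Lior, Gia, Ben, Fred, Chen}. Below Cara: {Bram, Lior, Vera, Ravi, Bea, Gia}.
Intersection: {Lior, Gia} — 2.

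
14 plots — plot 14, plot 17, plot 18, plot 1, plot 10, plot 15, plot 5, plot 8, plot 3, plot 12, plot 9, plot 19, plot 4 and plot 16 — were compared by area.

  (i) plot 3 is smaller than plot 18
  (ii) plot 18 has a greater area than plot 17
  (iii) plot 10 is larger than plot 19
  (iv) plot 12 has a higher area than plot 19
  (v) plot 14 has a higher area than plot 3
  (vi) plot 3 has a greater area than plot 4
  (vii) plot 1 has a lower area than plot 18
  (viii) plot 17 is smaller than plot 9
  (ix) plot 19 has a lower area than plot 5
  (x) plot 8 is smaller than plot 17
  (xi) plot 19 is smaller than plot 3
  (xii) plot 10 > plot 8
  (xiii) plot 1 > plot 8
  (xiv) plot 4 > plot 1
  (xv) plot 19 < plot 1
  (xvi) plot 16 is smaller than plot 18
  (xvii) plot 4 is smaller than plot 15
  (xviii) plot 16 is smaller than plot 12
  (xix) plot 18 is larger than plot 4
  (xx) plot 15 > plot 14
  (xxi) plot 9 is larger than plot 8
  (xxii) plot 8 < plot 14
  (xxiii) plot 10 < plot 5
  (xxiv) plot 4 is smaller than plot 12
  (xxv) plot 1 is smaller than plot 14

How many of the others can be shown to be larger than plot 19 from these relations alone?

From plot 19 the given relations immediately reach plot 10, plot 1, plot 3, plot 5, plot 12.
From those, plot 4, plot 14, plot 18 — 8 in total.
From those, plot 15 — 9 in total.
No other element is forced above plot 19 by the given relations, so the count is 9.

9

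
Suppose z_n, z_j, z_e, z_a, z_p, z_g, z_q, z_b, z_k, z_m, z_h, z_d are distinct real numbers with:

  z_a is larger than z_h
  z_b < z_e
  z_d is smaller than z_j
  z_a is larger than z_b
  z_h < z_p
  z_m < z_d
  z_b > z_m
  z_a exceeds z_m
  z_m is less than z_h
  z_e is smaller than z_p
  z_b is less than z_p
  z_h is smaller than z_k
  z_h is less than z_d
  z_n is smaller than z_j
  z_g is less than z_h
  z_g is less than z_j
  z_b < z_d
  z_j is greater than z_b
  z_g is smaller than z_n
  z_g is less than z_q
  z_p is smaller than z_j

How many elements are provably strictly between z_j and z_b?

The relations place z_b below z_j. An element lies strictly between them when it is forced above z_b and also forced below z_j.
Above z_b: {z_d, z_e, z_p, z_a}. Below z_j: {z_g, z_m, z_h, z_d, z_e, z_p, z_n}.
Intersection: {z_d, z_e, z_p} — 3.

3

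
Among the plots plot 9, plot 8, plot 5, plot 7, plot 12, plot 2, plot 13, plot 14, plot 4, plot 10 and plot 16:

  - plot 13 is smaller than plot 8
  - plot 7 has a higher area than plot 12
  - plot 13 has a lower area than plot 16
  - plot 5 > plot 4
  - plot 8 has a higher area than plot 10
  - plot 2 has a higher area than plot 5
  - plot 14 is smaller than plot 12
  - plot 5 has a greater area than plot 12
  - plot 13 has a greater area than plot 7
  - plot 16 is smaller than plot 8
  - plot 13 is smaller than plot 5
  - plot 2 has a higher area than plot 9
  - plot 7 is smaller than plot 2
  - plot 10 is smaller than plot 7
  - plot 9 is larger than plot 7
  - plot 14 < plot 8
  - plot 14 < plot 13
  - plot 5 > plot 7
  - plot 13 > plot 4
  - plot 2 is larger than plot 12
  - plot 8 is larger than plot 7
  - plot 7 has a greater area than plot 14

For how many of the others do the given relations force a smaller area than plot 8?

7

Directly below plot 8: plot 10, plot 14, plot 7, plot 13, plot 16.
One step further: plot 12, plot 4 (7 so far).
Nothing else is reachable below plot 8; 7 in all.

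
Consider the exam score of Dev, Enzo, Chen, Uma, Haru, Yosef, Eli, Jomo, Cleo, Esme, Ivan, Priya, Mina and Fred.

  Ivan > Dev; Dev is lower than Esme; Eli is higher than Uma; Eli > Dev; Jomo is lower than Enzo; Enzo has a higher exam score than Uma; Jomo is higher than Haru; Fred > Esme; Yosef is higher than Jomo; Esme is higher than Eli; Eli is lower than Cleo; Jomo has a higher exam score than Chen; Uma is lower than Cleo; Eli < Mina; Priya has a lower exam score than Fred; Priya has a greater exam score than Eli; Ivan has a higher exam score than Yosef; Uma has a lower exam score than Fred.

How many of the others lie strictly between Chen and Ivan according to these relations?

The relations place Chen below Ivan. An element lies strictly between them when it is forced above Chen and also forced below Ivan.
Above Chen: {Jomo, Yosef, Enzo}. Below Ivan: {Dev, Haru, Jomo, Yosef}.
Intersection: {Jomo, Yosef} — 2.

2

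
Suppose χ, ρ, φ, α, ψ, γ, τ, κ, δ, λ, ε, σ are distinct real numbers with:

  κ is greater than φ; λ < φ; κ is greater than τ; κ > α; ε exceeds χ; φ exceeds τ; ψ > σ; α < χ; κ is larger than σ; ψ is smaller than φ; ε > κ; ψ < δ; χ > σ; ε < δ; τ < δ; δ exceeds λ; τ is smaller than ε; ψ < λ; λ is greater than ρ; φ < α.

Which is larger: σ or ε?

ε

The relevant relations are σ < ψ; ψ < λ; λ < φ; φ < α; α < χ; χ < ε.
Chaining these gives σ < ψ < λ < φ < α < χ < ε.
So σ < ε; ε is the larger of the two.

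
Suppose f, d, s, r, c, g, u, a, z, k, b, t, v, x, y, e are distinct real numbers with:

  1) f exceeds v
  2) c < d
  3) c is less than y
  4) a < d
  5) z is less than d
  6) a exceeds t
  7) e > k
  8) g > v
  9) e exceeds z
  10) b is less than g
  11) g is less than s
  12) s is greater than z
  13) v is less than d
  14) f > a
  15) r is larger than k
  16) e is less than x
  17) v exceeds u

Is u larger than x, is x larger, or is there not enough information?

undetermined

Following every chain through u: above u we get v, g, d, s, f.
x is not reached, and no chain runs the other way from x to u.
So the given relations leave the order of u and x undetermined.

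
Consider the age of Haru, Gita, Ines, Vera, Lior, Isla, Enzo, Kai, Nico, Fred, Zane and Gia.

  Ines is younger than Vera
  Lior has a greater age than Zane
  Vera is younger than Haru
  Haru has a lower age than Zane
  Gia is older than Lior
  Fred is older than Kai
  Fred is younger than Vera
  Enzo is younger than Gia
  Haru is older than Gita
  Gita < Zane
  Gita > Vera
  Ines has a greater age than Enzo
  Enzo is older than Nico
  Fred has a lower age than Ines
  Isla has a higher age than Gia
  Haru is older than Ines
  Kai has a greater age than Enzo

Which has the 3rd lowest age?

Chaining the given pairs: Nico < Enzo < Kai < Fred < Ines < Vera < Gita < Haru < Zane < Lior < Gia < Isla.
The 3rd smallest is Kai.

Kai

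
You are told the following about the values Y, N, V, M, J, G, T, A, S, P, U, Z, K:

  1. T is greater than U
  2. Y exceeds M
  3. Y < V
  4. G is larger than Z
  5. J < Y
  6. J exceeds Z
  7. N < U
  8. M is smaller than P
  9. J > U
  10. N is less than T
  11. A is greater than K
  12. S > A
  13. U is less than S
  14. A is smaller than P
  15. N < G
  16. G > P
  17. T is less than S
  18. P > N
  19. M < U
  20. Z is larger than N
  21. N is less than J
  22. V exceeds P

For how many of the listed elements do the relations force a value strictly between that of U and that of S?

Chaining upward from U reaches: T, J, Y, V.
Chaining downward from S reaches: K, N, M, A, T.
Strictly between U and S are those in both lists: T — 1 element.

1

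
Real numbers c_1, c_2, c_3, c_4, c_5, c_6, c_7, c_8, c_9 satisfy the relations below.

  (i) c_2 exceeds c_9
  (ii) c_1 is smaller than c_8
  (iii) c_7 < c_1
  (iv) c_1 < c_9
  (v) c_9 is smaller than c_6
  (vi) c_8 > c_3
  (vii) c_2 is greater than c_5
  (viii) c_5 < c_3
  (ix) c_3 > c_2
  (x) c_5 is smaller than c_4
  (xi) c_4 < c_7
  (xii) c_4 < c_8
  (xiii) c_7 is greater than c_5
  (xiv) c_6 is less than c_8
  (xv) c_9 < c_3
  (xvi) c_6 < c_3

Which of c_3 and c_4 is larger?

Link the given pairs in sequence: c_4 < c_7; c_7 < c_1; c_1 < c_9; c_9 < c_6; c_6 < c_3.
Together: c_4 < c_7 < c_1 < c_9 < c_6 < c_3.
So c_4 < c_3; c_3 is the larger of the two.

c_3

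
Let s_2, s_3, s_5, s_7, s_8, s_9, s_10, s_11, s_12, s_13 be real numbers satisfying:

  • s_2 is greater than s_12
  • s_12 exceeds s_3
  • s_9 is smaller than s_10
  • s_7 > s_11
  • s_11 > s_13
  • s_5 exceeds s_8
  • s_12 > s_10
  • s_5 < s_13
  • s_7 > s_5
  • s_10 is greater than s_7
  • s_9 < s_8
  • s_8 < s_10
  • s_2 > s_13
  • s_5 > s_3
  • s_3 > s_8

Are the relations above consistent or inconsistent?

consistent

Every relation is compatible with s_9 < s_8 < s_3 < s_5 < s_13 < s_11 < s_7 < s_10 < s_12 < s_2; the set is consistent.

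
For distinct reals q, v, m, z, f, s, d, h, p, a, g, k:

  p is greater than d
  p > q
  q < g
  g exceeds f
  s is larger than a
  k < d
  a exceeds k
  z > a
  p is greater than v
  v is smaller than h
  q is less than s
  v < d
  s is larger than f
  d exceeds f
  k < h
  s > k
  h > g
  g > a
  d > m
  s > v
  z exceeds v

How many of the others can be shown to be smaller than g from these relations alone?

From g the given relations immediately reach q, f, a.
From those, k — 4 in total.
No other element is forced below g by the given relations, so the count is 4.

4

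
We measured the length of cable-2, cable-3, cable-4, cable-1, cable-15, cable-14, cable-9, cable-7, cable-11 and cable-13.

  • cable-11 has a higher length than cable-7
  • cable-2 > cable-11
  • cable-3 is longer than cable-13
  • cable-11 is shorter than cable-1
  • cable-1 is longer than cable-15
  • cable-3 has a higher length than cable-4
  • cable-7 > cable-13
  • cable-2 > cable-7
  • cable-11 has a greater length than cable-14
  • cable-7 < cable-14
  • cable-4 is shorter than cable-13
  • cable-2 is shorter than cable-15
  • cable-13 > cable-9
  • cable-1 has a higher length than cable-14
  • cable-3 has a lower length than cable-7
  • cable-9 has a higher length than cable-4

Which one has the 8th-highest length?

cable-13

Piecing the relations together gives one ordering: cable-4 < cable-9 < cable-13 < cable-3 < cable-7 < cable-14 < cable-11 < cable-2 < cable-15 < cable-1.
The 8th largest is cable-13.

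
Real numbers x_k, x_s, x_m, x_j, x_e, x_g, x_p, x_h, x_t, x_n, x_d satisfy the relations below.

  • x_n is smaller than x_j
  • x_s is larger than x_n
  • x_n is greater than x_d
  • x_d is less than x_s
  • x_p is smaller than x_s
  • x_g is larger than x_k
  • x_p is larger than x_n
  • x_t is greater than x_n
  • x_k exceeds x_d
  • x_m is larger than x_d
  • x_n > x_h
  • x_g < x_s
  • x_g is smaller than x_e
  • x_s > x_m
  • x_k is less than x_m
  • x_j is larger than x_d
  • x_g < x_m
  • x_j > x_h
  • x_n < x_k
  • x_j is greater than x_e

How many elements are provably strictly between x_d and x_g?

The relations place x_d below x_g. An element lies strictly between them when it is forced above x_d and also forced below x_g.
Above x_d: {x_n, x_k, x_m, x_e, x_p, x_t, x_j, x_s}. Below x_g: {x_h, x_n, x_k}.
Intersection: {x_n, x_k} — 2.

2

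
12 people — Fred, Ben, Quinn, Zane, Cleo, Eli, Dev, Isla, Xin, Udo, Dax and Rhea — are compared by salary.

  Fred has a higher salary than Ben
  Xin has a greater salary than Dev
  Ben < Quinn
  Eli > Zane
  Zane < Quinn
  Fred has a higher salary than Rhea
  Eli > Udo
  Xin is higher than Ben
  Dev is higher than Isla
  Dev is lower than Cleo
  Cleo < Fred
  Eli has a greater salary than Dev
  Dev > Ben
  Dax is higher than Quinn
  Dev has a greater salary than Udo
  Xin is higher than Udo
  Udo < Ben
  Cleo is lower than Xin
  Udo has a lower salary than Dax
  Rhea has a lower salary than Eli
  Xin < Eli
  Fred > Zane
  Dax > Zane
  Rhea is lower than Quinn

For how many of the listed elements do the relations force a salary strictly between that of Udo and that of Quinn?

1

Chaining upward from Udo reaches: Ben, Dev, Cleo, Fred, Xin, Dax, Eli.
Chaining downward from Quinn reaches: Ben, Zane, Rhea.
Strictly between Udo and Quinn are those in both lists: Ben — 1 element.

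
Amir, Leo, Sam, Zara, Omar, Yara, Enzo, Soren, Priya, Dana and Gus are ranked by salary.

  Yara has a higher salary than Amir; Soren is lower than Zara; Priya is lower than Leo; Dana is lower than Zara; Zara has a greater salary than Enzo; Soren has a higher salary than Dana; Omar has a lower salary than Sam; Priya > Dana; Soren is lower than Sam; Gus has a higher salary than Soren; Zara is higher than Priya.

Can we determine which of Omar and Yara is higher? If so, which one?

Following every chain through Omar: above Omar we get Sam.
Yara is not reached, and no chain runs the other way from Yara to Omar.
So the given relations leave the order of Omar and Yara undetermined.

undetermined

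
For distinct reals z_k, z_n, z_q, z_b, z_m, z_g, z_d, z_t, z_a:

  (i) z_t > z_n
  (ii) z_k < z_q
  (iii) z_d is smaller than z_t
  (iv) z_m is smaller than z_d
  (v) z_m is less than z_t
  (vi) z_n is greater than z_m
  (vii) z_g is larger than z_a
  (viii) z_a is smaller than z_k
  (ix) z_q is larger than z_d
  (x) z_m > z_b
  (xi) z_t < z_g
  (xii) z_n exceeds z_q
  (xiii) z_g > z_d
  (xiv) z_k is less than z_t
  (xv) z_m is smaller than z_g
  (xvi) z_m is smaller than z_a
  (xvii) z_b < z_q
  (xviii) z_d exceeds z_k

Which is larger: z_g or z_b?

The relevant relations are z_b < z_m; z_m < z_a; z_a < z_k; z_k < z_d; z_d < z_q; z_q < z_n; z_n < z_t; z_t < z_g.
Together: z_b < z_m < z_a < z_k < z_d < z_q < z_n < z_t < z_g.
So z_b < z_g; z_g is the larger of the two.

z_g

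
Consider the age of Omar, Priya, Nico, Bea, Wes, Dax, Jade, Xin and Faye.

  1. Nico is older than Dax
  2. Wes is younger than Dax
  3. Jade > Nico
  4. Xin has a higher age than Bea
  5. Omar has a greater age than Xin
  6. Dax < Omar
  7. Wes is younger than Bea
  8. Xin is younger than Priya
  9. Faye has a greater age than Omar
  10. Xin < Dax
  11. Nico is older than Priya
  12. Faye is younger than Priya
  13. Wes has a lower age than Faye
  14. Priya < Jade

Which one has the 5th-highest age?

Chaining the given pairs: Wes < Bea < Xin < Dax < Omar < Faye < Priya < Nico < Jade.
Counting 5 from the largest end gives Omar.

Omar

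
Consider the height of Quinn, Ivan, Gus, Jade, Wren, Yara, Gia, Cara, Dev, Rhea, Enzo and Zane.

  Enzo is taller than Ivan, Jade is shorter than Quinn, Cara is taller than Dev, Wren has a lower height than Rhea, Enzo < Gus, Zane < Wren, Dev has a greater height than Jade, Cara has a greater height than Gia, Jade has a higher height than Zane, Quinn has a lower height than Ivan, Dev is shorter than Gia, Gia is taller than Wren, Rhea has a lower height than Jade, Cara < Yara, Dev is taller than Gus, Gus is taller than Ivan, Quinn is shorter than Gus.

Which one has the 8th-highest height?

Chaining the given pairs: Zane < Wren < Rhea < Jade < Quinn < Ivan < Enzo < Gus < Dev < Gia < Cara < Yara.
The 8th largest is Quinn.

Quinn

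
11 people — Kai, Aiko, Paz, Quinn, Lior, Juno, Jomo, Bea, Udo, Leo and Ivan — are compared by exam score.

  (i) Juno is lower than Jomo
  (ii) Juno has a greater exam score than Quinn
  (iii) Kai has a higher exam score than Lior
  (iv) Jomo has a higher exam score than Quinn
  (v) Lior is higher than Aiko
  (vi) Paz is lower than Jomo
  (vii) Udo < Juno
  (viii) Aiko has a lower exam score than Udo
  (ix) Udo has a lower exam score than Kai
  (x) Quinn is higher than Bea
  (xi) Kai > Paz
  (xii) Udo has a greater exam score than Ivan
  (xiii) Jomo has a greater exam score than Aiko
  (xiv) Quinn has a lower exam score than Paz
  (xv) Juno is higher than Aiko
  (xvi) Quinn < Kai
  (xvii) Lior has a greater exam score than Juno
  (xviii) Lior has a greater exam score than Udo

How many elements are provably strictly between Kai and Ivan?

Chaining upward from Ivan reaches: Udo, Juno, Lior, Jomo.
Chaining downward from Kai reaches: Bea, Aiko, Udo, Quinn, Juno, Lior, Paz.
Strictly between Ivan and Kai are those in both lists: Udo, Juno, Lior — 3 elements.

3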